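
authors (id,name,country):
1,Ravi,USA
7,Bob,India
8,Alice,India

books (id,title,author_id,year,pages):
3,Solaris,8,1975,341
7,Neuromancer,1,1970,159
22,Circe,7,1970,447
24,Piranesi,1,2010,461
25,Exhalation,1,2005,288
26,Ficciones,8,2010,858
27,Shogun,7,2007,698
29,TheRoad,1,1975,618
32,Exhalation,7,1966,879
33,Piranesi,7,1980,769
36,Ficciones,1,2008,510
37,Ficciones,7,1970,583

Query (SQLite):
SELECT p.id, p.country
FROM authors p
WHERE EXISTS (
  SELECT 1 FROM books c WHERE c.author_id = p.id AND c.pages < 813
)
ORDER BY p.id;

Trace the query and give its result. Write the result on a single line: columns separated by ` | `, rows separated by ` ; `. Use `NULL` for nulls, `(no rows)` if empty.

For each authors row, check whether any books with matching author_id has pages < 813.
Keep rows where that is true.

1 | USA ; 7 | India ; 8 | India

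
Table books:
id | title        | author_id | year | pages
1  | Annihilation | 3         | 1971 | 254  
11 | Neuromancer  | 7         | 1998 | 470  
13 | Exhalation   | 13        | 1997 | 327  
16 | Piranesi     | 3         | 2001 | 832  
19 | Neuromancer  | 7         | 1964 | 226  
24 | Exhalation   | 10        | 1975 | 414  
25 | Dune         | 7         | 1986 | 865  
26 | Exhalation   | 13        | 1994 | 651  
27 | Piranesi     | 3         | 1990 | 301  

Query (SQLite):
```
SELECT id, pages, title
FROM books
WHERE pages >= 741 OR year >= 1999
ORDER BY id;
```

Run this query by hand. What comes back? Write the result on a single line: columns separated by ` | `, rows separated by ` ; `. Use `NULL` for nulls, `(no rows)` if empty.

pages >= 741: ids {16, 25}
year >= 1999: ids {16}
Combine with OR.

16 | 832 | Piranesi ; 25 | 865 | Dune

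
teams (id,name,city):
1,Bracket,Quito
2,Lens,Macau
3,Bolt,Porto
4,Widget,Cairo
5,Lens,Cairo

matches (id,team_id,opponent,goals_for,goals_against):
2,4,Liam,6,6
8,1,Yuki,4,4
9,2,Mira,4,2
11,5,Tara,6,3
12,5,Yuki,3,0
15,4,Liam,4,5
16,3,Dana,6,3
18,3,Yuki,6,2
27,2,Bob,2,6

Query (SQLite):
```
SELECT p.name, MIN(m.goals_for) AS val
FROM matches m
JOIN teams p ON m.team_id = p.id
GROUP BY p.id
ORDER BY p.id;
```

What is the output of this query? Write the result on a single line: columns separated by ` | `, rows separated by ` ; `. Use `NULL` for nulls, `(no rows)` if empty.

Join each matches row to its teams via team_id.
Group joined rows by teams.id; compute MIN(m.goals_for) per group.
  1: ids {8} → MIN(m.goals_for)=4
  2: ids {9, 27} → MIN(m.goals_for)=2
  3: ids {16, 18} → MIN(m.goals_for)=6
  4: ids {2, 15} → MIN(m.goals_for)=4
  5: ids {11, 12} → MIN(m.goals_for)=3

Bracket | 4 ; Lens | 2 ; Bolt | 6 ; Widget | 4 ; Lens | 3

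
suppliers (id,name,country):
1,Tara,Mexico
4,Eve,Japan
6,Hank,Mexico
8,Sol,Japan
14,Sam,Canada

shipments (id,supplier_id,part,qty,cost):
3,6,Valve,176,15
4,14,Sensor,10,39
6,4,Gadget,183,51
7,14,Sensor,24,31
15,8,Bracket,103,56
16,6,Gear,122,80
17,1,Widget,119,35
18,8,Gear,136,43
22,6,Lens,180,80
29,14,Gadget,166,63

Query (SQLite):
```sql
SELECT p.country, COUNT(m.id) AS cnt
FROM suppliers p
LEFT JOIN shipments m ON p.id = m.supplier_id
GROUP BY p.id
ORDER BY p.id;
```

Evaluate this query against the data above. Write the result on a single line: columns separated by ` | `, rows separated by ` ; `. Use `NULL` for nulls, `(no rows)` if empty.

LEFT JOIN keeps every suppliers row; unmatched ones get NULL for shipments columns.
Group by suppliers.id and compute COUNT(m.id). COUNT(col) of an all-NULL group is 0.
  1: ids {17} → COUNT(m.id)=1
  4: ids {6} → COUNT(m.id)=1
  6: ids {3, 16, 22} → COUNT(m.id)=3
  8: ids {15, 18} → COUNT(m.id)=2
  14: ids {4, 7, 29} → COUNT(m.id)=3

Mexico | 1 ; Japan | 1 ; Mexico | 3 ; Japan | 2 ; Canada | 3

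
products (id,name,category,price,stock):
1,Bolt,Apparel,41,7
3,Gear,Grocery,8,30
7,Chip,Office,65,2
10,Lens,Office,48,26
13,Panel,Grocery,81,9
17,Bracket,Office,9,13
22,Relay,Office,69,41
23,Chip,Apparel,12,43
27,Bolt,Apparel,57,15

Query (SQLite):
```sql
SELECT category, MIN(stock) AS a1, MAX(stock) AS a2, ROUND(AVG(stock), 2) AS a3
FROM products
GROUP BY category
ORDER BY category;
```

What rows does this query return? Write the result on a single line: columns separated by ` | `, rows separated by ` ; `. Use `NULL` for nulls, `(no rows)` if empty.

Apparel | 7 | 43 | 21.67 ; Grocery | 9 | 30 | 19.5 ; Office | 2 | 41 | 20.5

Group products by category.
Per group compute: MIN(stock), MAX(stock), ROUND(AVG(stock), 2).
  Apparel: ids {1, 23, 27} → MIN(stock)=7, MAX(stock)=43, ROUND(AVG(stock), 2)=21.67
  Grocery: ids {3, 13} → MIN(stock)=9, MAX(stock)=30, ROUND(AVG(stock), 2)=19.5
  Office: ids {7, 10, 17, 22} → MIN(stock)=2, MAX(stock)=41, ROUND(AVG(stock), 2)=20.5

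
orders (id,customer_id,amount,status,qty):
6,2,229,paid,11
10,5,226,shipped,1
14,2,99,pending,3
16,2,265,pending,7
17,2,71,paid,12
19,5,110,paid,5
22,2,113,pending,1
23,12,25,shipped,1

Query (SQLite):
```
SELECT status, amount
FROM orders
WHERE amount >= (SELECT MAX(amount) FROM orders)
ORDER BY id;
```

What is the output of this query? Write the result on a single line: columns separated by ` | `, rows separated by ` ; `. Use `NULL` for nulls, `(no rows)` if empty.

Scalar subquery: MAX(amount) over all orders rows = 265.
Keep rows where amount >= that value.

pending | 265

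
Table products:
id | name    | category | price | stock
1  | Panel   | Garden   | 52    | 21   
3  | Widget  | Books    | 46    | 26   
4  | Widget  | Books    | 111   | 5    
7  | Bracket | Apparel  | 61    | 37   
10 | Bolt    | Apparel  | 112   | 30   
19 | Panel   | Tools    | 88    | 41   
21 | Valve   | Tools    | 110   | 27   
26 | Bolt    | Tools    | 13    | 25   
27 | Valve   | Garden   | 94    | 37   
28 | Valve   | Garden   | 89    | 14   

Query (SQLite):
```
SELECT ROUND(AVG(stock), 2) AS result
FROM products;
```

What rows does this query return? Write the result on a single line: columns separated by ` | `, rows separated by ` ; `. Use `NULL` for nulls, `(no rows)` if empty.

26.3

All stock values: [21, 26, 5, 37, 30, 41, 27, 25, 37, 14].
AVG = 263 / 10 (rounded to 2 dp).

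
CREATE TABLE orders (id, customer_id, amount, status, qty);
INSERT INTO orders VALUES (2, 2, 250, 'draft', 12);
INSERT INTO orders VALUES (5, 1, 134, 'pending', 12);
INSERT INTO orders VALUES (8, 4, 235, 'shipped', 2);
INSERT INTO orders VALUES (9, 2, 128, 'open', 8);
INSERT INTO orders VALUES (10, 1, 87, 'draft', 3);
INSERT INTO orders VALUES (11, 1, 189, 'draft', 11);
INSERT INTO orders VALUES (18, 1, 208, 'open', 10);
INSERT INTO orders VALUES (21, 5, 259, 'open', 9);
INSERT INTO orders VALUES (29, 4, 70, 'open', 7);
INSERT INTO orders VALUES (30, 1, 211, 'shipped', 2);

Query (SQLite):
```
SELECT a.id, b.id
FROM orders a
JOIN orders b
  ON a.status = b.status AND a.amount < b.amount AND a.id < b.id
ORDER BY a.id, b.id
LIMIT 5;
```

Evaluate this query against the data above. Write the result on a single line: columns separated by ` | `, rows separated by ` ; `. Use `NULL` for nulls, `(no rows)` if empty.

9 | 18 ; 9 | 21 ; 10 | 11 ; 18 | 21

Pairs (a,b) with same status, a.amount < b.amount, a.id < b.id.
status groups: draft:{2,10,11} open:{9,18,21,29} pending:{5} shipped:{8,30}
Ordered by (a.id, b.id); first 5.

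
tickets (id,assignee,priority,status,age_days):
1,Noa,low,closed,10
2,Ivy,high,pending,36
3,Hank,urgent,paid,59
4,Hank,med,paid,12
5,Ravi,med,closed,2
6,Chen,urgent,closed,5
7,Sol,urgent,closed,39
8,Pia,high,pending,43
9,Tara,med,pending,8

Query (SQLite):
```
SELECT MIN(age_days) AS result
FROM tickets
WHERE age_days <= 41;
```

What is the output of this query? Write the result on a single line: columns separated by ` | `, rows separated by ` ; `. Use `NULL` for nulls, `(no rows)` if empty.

Rows where age_days <= 41 → age_days values: [10, 36, 12, 2, 5, 39, 8].
MIN of non-NULL values = 2.

2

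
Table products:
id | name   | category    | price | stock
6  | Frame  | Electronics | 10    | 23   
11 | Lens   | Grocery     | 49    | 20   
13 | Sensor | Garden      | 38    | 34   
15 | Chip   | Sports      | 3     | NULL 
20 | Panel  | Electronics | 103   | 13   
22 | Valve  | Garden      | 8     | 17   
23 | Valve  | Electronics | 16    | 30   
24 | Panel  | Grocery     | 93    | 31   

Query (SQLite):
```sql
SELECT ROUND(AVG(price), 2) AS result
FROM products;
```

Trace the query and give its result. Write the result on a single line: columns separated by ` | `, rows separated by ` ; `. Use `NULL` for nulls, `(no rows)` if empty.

All price values: [10, 49, 38, 3, 103, 8, 16, 93].
AVG = 320 / 8 (rounded to 2 dp).

40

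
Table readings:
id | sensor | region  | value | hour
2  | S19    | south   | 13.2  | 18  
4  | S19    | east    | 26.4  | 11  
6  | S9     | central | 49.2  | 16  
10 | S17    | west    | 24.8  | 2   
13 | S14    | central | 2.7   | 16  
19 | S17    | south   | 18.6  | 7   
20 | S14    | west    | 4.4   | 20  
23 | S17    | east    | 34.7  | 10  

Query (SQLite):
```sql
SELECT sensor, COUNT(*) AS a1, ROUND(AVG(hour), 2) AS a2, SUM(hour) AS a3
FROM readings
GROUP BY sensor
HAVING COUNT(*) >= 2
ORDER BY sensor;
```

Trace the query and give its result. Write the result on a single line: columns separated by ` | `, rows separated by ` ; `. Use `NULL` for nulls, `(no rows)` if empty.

S14 | 2 | 18 | 36 ; S17 | 3 | 6.33 | 19 ; S19 | 2 | 14.5 | 29

Group readings by sensor.
Per group compute: COUNT(*), ROUND(AVG(hour), 2), SUM(hour).
HAVING: drop groups with fewer than 2 rows.
  S14: ids {13, 20} → COUNT(*)=2, ROUND(AVG(hour), 2)=18, SUM(hour)=36
  S17: ids {10, 19, 23} → COUNT(*)=3, ROUND(AVG(hour), 2)=6.33, SUM(hour)=19
  S19: ids {2, 4} → COUNT(*)=2, ROUND(AVG(hour), 2)=14.5, SUM(hour)=29
  S9: ids {6} → COUNT(*)=1, ROUND(AVG(hour), 2)=16, SUM(hour)=16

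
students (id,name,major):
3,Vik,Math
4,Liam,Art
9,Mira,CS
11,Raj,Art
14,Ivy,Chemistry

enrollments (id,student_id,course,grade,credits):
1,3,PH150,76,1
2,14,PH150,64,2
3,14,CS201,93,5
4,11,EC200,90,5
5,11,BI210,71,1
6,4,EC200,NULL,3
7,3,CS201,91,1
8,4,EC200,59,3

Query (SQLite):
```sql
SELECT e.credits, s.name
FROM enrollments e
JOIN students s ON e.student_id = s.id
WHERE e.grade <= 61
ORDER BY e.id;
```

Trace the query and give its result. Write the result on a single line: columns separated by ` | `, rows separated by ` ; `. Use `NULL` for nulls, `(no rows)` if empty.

3 | Liam

Each enrollments row matches the students row where student_id = students.id.
Then keep rows with e.grade <= 61.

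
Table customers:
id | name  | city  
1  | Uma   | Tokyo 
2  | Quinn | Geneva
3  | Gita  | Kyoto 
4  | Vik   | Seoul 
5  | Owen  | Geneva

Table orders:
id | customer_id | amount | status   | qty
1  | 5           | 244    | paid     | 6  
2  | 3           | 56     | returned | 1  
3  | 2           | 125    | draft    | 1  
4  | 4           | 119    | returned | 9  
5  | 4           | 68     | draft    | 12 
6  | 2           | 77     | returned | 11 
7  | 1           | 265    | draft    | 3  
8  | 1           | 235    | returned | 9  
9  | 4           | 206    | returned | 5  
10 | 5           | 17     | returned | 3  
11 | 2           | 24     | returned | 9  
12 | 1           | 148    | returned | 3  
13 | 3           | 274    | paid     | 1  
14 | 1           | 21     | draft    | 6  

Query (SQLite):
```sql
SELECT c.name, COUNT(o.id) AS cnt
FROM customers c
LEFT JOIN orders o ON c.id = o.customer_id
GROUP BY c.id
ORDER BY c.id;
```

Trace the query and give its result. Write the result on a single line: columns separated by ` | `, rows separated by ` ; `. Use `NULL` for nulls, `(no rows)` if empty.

Uma | 4 ; Quinn | 3 ; Gita | 2 ; Vik | 3 ; Owen | 2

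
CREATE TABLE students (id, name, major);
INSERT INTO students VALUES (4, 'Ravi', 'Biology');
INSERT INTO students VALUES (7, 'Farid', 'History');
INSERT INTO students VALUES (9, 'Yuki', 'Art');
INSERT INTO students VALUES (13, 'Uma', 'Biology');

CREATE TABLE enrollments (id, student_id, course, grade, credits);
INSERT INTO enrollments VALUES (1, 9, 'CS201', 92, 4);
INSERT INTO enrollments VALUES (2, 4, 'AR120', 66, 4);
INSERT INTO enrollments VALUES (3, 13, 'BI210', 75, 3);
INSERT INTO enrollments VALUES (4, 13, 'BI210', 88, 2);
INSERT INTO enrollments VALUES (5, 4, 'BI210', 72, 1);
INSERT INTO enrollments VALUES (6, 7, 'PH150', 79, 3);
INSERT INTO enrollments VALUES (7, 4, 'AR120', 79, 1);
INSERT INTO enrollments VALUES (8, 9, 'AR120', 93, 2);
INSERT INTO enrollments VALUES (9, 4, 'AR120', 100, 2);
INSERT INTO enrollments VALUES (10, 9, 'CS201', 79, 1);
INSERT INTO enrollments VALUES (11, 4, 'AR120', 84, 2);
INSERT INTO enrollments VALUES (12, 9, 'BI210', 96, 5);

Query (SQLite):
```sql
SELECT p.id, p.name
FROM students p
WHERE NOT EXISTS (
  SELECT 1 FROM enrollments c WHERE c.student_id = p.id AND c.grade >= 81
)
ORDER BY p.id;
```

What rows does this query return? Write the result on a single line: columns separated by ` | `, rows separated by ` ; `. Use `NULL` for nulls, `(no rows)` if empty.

For each students row, check whether any enrollments with matching student_id has grade >= 81.
Keep rows where that is false.

7 | Farid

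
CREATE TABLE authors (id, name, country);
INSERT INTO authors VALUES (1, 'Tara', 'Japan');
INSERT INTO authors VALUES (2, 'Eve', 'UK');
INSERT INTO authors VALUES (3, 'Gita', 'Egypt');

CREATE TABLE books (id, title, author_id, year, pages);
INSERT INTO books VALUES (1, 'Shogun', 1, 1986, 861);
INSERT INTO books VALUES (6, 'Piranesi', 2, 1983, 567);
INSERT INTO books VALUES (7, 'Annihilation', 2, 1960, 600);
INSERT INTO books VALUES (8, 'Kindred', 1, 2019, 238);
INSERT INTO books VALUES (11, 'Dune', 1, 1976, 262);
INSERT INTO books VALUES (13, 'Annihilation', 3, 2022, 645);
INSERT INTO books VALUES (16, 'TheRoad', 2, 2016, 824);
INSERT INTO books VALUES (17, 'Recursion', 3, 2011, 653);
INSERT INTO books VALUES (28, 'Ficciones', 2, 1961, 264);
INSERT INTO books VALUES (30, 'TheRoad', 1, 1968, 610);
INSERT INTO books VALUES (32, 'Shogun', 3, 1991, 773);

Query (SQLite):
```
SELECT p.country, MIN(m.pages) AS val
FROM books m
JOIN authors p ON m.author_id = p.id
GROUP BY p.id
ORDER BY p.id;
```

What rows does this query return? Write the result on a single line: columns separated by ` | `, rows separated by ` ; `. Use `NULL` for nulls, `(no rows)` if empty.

Japan | 238 ; UK | 264 ; Egypt | 645

Join each books row to its authors via author_id.
Group joined rows by authors.id; compute MIN(m.pages) per group.
  1: ids {1, 8, 11, 30} → MIN(m.pages)=238
  2: ids {6, 7, 16, 28} → MIN(m.pages)=264
  3: ids {13, 17, 32} → MIN(m.pages)=645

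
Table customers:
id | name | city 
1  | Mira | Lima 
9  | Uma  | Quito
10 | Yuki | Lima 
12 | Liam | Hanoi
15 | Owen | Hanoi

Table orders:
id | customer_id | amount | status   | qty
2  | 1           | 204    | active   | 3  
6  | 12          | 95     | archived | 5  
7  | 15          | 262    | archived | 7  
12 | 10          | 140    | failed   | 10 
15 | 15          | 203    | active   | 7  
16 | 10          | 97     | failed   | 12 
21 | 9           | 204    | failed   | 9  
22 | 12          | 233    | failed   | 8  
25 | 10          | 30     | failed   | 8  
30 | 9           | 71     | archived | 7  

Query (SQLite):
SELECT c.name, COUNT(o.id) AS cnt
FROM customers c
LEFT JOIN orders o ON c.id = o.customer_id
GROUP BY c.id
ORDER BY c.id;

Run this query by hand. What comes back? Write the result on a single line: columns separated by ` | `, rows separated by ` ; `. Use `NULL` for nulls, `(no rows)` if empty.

LEFT JOIN keeps every customers row; unmatched ones get NULL for orders columns.
Group by customers.id and compute COUNT(o.id). COUNT(col) of an all-NULL group is 0.
  1: ids {2} → COUNT(o.id)=1
  9: ids {21, 30} → COUNT(o.id)=2
  10: ids {12, 16, 25} → COUNT(o.id)=3
  12: ids {6, 22} → COUNT(o.id)=2
  15: ids {7, 15} → COUNT(o.id)=2

Mira | 1 ; Uma | 2 ; Yuki | 3 ; Liam | 2 ; Owen | 2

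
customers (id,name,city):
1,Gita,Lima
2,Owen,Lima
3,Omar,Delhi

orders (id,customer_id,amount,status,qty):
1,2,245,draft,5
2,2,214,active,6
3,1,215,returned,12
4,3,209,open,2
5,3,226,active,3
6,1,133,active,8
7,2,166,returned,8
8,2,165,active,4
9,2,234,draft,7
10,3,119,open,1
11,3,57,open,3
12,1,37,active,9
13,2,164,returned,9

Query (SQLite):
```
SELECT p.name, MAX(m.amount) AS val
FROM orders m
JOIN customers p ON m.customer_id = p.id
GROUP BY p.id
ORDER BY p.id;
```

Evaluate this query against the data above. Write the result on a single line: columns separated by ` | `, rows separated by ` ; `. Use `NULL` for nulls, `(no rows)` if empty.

Join each orders row to its customers via customer_id.
Group joined rows by customers.id; compute MAX(m.amount) per group.
  1: ids {3, 6, 12} → MAX(m.amount)=215
  2: ids {1, 2, 7, 8, 9, 13} → MAX(m.amount)=245
  3: ids {4, 5, 10, 11} → MAX(m.amount)=226

Gita | 215 ; Owen | 245 ; Omar | 226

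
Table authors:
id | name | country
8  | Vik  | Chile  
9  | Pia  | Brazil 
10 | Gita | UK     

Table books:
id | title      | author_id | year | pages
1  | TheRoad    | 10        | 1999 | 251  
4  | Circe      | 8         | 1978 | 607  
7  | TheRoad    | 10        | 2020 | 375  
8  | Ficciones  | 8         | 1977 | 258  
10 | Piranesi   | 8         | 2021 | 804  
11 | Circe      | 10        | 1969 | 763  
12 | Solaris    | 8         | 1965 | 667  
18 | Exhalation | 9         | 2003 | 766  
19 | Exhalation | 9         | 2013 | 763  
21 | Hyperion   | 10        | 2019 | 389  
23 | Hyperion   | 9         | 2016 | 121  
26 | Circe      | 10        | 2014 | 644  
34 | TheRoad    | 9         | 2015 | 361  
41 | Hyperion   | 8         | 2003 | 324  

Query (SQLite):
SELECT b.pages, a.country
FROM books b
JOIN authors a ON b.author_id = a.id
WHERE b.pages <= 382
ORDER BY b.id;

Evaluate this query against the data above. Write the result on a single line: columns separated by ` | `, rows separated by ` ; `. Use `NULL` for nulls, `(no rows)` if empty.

251 | UK ; 375 | UK ; 258 | Chile ; 121 | Brazil ; 361 | Brazil ; 324 | Chile

Each books row matches the authors row where author_id = authors.id.
Then keep rows with b.pages <= 382.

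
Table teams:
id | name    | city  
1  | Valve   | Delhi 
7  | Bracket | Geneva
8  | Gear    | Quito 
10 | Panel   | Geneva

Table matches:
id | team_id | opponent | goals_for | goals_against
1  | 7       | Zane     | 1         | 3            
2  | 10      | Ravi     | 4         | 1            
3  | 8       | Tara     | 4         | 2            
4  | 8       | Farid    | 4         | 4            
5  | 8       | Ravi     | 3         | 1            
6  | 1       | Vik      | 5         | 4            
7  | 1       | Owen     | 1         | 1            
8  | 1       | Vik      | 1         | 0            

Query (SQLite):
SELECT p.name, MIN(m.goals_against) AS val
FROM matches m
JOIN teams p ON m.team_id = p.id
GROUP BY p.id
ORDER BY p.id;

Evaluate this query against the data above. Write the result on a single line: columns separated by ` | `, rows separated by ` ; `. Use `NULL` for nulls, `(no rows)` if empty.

Join each matches row to its teams via team_id.
Group joined rows by teams.id; compute MIN(m.goals_against) per group.
  1: ids {6, 7, 8} → MIN(m.goals_against)=0
  7: ids {1} → MIN(m.goals_against)=3
  8: ids {3, 4, 5} → MIN(m.goals_against)=1
  10: ids {2} → MIN(m.goals_against)=1

Valve | 0 ; Bracket | 3 ; Gear | 1 ; Panel | 1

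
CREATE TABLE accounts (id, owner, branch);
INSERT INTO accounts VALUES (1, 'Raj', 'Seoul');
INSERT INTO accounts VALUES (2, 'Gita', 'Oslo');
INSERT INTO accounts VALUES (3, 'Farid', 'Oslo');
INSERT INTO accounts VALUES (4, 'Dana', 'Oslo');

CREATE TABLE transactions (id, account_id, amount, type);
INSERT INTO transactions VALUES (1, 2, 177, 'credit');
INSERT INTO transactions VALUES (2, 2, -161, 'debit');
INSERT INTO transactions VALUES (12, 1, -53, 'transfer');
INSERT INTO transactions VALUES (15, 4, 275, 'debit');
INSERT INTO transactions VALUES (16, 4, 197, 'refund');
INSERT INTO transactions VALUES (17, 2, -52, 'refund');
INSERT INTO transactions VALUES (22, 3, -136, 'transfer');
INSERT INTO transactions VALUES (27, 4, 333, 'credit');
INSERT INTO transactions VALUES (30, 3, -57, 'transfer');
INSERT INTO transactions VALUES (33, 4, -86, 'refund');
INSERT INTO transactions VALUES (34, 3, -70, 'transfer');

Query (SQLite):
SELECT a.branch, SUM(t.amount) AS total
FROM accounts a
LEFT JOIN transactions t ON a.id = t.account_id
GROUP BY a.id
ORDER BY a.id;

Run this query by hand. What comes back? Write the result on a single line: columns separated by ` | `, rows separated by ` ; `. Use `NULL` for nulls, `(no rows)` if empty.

Seoul | -53 ; Oslo | -36 ; Oslo | -263 ; Oslo | 719

LEFT JOIN keeps every accounts row; unmatched ones get NULL for transactions columns.
Group by accounts.id and compute SUM(t.amount). SUM over an all-NULL group is NULL.
  1: ids {12} → SUM(t.amount)=-53
  2: ids {1, 2, 17} → SUM(t.amount)=-36
  3: ids {22, 30, 34} → SUM(t.amount)=-263
  4: ids {15, 16, 27, 33} → SUM(t.amount)=719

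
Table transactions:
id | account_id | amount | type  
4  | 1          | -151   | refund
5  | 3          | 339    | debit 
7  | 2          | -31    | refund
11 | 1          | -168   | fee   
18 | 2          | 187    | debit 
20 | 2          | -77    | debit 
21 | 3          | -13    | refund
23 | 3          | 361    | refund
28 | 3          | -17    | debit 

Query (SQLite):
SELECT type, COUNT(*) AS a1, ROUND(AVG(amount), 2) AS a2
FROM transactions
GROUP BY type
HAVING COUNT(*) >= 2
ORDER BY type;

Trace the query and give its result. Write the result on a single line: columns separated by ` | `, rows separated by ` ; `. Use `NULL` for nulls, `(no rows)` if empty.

Group transactions by type.
Per group compute: COUNT(*), ROUND(AVG(amount), 2).
HAVING: drop groups with fewer than 2 rows.
  debit: ids {5, 18, 20, 28} → COUNT(*)=4, ROUND(AVG(amount), 2)=108
  fee: ids {11} → COUNT(*)=1, ROUND(AVG(amount), 2)=-168
  refund: ids {4, 7, 21, 23} → COUNT(*)=4, ROUND(AVG(amount), 2)=41.5

debit | 4 | 108 ; refund | 4 | 41.5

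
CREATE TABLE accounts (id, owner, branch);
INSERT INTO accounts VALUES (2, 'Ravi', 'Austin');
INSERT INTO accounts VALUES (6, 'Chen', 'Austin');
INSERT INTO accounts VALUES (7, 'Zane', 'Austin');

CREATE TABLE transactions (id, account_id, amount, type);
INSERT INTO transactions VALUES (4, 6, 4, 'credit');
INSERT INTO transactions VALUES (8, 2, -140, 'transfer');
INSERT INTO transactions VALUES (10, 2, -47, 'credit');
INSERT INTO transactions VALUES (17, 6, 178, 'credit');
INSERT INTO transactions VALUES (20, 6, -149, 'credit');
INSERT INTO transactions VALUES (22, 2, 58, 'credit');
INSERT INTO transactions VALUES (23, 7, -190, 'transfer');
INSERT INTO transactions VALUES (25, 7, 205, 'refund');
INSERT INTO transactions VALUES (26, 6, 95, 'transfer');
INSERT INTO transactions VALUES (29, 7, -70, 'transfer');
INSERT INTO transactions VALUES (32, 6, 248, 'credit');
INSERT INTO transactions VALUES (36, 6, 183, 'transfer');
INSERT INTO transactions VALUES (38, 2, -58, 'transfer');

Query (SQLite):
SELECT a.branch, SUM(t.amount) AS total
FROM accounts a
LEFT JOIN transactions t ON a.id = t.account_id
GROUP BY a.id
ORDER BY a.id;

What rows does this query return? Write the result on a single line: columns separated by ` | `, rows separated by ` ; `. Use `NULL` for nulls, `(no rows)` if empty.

LEFT JOIN keeps every accounts row; unmatched ones get NULL for transactions columns.
Group by accounts.id and compute SUM(t.amount). SUM over an all-NULL group is NULL.
  2: ids {8, 10, 22, 38} → SUM(t.amount)=-187
  6: ids {4, 17, 20, 26, 32, 36} → SUM(t.amount)=559
  7: ids {23, 25, 29} → SUM(t.amount)=-55

Austin | -187 ; Austin | 559 ; Austin | -55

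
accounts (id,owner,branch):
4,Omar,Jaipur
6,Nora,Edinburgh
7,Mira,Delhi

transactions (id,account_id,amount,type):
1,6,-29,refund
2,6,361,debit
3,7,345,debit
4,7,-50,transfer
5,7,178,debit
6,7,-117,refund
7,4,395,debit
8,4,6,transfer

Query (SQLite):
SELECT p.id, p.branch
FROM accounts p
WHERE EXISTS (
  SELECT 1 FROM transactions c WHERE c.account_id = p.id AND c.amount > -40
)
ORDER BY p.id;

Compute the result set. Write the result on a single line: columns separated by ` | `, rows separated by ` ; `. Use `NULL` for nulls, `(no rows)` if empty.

4 | Jaipur ; 6 | Edinburgh ; 7 | Delhi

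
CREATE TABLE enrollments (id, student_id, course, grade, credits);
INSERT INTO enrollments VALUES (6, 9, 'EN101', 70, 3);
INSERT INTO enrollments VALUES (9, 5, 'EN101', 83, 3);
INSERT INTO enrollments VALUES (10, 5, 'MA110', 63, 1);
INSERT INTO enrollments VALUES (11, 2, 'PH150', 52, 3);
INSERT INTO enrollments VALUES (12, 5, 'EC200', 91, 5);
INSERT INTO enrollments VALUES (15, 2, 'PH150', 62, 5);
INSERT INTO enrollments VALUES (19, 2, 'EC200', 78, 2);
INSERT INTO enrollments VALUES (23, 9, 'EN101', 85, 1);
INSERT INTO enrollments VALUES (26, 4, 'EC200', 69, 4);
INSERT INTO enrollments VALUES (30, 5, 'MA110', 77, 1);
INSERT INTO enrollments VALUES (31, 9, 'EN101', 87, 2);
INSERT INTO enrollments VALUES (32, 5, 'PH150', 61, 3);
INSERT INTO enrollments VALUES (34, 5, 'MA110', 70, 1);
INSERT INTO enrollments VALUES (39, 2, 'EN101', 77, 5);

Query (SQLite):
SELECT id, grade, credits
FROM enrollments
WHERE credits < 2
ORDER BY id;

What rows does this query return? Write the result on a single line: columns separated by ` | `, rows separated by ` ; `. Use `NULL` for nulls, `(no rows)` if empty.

credits < 2: ids {10, 23, 30, 34}

10 | 63 | 1 ; 23 | 85 | 1 ; 30 | 77 | 1 ; 34 | 70 | 1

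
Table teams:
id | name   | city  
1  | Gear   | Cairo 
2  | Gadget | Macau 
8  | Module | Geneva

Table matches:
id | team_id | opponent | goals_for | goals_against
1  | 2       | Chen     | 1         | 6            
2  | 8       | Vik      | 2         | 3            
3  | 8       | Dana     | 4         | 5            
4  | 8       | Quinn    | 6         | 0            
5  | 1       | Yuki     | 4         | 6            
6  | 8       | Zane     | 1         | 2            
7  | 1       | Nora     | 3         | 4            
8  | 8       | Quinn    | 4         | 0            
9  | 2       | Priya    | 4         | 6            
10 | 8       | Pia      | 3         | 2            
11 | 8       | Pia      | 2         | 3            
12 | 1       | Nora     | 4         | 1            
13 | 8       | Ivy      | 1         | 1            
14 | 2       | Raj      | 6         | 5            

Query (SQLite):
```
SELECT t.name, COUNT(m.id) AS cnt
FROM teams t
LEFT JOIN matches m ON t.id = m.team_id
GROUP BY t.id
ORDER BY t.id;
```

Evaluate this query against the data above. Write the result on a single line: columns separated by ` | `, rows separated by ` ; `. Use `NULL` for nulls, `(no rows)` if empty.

LEFT JOIN keeps every teams row; unmatched ones get NULL for matches columns.
Group by teams.id and compute COUNT(m.id). COUNT(col) of an all-NULL group is 0.
  1: ids {5, 7, 12} → COUNT(m.id)=3
  2: ids {1, 9, 14} → COUNT(m.id)=3
  8: ids {2, 3, 4, 6, 8, 10, 11, 13} → COUNT(m.id)=8

Gear | 3 ; Gadget | 3 ; Module | 8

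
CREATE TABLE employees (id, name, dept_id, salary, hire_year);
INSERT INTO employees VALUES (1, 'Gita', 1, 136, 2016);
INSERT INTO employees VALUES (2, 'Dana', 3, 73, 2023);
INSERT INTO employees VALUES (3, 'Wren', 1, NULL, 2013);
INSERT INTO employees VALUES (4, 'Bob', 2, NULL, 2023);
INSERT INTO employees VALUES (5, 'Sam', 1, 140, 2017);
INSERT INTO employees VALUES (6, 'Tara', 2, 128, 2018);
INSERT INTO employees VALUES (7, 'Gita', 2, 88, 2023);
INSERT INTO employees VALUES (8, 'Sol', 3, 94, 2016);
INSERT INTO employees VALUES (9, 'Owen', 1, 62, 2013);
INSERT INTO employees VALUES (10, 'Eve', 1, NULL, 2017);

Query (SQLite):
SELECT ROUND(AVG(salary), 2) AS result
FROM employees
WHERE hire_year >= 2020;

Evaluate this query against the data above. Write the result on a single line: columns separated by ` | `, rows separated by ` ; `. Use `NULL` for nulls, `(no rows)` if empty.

80.5

Rows where hire_year >= 2020 → salary values: [73, NULL, 88].
AVG = 161 / 2 (rounded to 2 dp).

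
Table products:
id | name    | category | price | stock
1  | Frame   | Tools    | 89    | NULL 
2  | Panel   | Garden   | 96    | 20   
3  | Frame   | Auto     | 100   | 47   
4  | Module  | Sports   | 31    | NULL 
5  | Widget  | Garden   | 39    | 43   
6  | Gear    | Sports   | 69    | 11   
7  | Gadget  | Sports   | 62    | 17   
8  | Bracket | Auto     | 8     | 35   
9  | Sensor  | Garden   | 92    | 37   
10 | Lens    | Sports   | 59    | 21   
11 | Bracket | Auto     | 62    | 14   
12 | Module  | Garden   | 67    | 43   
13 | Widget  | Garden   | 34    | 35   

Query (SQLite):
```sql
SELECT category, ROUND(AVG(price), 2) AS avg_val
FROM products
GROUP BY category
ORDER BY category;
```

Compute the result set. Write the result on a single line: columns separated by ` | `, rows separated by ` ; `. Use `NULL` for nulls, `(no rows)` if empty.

Partition products by category; compute ROUND(AVG(price), 2) within each group.
  Auto: ids {3, 8, 11} → ROUND(AVG(price), 2)=56.67
  Garden: ids {2, 5, 9, 12, 13} → ROUND(AVG(price), 2)=65.6
  Sports: ids {4, 6, 7, 10} → ROUND(AVG(price), 2)=55.25
  Tools: ids {1} → ROUND(AVG(price), 2)=89

Auto | 56.67 ; Garden | 65.6 ; Sports | 55.25 ; Tools | 89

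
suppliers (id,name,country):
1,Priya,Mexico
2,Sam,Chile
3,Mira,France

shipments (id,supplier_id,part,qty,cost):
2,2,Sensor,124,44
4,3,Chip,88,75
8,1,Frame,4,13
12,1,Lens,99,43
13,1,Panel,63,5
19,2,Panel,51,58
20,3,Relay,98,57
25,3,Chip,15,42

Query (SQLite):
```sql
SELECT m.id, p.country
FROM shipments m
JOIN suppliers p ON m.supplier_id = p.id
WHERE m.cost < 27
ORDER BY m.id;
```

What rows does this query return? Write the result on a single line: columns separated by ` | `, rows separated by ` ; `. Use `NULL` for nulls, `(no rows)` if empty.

Each shipments row matches the suppliers row where supplier_id = suppliers.id.
Then keep rows with m.cost < 27.

8 | Mexico ; 13 | Mexico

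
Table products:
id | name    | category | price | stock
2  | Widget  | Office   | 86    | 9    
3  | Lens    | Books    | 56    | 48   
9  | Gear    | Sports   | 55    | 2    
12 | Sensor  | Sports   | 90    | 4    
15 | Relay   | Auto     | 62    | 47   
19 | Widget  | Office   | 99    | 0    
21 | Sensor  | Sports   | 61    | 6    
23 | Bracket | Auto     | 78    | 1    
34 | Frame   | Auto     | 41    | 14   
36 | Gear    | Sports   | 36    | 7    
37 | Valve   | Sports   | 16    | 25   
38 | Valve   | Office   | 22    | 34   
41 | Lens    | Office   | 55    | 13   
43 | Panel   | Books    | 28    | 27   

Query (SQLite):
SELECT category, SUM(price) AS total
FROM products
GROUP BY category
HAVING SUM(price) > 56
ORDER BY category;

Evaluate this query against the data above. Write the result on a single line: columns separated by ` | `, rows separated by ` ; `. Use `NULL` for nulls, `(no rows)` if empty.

Auto | 181 ; Books | 84 ; Office | 262 ; Sports | 258

Partition products by category; compute SUM(price) within each group.
HAVING: keep groups where SUM(price) > 56.
  Auto: ids {15, 23, 34} → SUM(price)=181
  Books: ids {3, 43} → SUM(price)=84
  Office: ids {2, 19, 38, 41} → SUM(price)=262
  Sports: ids {9, 12, 21, 36, 37} → SUM(price)=258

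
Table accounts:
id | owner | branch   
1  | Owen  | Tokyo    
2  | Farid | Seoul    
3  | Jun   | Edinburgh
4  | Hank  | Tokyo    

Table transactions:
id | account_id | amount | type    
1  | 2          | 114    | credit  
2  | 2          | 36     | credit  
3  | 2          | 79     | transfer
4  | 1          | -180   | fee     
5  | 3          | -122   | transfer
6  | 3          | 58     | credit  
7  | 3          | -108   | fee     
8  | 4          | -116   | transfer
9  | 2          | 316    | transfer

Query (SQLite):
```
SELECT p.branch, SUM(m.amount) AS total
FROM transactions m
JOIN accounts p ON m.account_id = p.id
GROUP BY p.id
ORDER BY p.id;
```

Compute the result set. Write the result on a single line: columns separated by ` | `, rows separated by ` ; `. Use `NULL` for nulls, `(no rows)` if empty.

Join each transactions row to its accounts via account_id.
Group joined rows by accounts.id; compute SUM(m.amount) per group.
  1: ids {4} → SUM(m.amount)=-180
  2: ids {1, 2, 3, 9} → SUM(m.amount)=545
  3: ids {5, 6, 7} → SUM(m.amount)=-172
  4: ids {8} → SUM(m.amount)=-116

Tokyo | -180 ; Seoul | 545 ; Edinburgh | -172 ; Tokyo | -116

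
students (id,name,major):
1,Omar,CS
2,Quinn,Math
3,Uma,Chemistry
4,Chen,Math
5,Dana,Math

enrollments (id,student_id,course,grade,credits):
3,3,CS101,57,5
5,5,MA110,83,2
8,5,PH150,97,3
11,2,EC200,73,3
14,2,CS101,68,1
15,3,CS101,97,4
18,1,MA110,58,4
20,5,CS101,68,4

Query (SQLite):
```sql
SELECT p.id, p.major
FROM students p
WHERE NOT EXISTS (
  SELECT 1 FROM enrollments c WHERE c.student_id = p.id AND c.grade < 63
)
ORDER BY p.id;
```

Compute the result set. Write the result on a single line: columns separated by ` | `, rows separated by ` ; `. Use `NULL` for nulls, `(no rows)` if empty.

For each students row, check whether any enrollments with matching student_id has grade < 63.
Keep rows where that is false.

2 | Math ; 4 | Math ; 5 | Math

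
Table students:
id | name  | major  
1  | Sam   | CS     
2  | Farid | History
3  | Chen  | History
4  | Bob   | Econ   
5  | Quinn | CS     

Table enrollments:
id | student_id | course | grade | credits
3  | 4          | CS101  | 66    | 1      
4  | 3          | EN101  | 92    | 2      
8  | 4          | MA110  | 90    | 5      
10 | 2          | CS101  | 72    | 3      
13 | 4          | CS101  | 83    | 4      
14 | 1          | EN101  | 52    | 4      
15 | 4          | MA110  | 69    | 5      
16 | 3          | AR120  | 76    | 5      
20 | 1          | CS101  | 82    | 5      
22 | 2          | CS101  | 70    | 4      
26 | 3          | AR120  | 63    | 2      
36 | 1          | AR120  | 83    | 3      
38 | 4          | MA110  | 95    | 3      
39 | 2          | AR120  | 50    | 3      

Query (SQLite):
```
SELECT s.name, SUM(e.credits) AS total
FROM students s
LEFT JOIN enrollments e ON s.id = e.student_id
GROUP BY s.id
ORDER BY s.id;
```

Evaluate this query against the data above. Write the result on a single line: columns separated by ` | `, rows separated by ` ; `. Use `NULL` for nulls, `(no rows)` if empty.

LEFT JOIN keeps every students row; unmatched ones get NULL for enrollments columns.
Group by students.id and compute SUM(e.credits). SUM over an all-NULL group is NULL.
  1: ids {14, 20, 36} → SUM(e.credits)=12
  2: ids {10, 22, 39} → SUM(e.credits)=10
  3: ids {4, 16, 26} → SUM(e.credits)=9
  4: ids {3, 8, 13, 15, 38} → SUM(e.credits)=18
  5: ids {—} → SUM(e.credits)=NULL

Sam | 12 ; Farid | 10 ; Chen | 9 ; Bob | 18 ; Quinn | NULL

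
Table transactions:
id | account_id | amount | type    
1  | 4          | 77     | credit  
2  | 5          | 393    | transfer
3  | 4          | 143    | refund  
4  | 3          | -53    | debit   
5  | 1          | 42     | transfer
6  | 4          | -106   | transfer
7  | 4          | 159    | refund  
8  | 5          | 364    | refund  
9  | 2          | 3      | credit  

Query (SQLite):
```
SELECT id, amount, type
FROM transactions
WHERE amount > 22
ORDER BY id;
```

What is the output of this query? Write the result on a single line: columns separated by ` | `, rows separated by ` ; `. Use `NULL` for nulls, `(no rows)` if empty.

amount > 22: ids {1, 2, 3, 5, 7, 8}

1 | 77 | credit ; 2 | 393 | transfer ; 3 | 143 | refund ; 5 | 42 | transfer ; 7 | 159 | refund ; 8 | 364 | refund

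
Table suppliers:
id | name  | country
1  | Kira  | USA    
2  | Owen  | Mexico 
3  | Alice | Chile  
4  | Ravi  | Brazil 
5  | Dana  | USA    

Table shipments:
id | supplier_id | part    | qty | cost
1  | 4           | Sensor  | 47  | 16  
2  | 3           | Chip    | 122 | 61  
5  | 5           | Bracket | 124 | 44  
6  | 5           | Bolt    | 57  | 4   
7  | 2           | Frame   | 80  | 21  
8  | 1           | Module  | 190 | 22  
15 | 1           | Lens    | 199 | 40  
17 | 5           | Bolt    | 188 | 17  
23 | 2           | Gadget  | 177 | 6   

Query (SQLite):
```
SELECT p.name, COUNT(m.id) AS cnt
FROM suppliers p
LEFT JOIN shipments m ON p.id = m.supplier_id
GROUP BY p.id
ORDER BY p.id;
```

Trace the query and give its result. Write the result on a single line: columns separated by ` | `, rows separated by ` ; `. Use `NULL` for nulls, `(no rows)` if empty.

Kira | 2 ; Owen | 2 ; Alice | 1 ; Ravi | 1 ; Dana | 3

LEFT JOIN keeps every suppliers row; unmatched ones get NULL for shipments columns.
Group by suppliers.id and compute COUNT(m.id). COUNT(col) of an all-NULL group is 0.
  1: ids {8, 15} → COUNT(m.id)=2
  2: ids {7, 23} → COUNT(m.id)=2
  3: ids {2} → COUNT(m.id)=1
  4: ids {1} → COUNT(m.id)=1
  5: ids {5, 6, 17} → COUNT(m.id)=3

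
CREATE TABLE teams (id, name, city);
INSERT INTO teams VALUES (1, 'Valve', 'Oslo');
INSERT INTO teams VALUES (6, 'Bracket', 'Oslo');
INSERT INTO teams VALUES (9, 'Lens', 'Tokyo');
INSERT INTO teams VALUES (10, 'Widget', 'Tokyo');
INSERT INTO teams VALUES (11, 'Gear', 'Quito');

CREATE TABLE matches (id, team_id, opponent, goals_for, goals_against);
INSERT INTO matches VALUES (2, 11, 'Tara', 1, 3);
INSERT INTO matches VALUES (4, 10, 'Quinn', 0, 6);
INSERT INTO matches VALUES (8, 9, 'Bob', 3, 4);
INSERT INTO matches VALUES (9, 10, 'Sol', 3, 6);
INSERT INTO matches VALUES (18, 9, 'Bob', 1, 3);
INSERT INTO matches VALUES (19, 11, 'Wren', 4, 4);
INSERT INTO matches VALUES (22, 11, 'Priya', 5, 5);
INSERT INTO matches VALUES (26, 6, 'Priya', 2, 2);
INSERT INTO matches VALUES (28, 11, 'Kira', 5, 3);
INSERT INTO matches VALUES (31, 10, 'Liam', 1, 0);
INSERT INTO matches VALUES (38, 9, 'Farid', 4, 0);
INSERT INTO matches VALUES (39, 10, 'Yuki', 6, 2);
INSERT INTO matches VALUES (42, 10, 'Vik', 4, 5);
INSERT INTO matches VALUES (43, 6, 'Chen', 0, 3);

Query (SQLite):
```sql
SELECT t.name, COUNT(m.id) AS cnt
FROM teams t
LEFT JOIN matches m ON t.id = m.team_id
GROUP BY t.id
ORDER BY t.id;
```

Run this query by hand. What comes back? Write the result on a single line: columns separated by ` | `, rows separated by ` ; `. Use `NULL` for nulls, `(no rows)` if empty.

Valve | 0 ; Bracket | 2 ; Lens | 3 ; Widget | 5 ; Gear | 4

LEFT JOIN keeps every teams row; unmatched ones get NULL for matches columns.
Group by teams.id and compute COUNT(m.id). COUNT(col) of an all-NULL group is 0.
  1: ids {—} → COUNT(m.id)=0
  6: ids {26, 43} → COUNT(m.id)=2
  9: ids {8, 18, 38} → COUNT(m.id)=3
  10: ids {4, 9, 31, 39, 42} → COUNT(m.id)=5
  11: ids {2, 19, 22, 28} → COUNT(m.id)=4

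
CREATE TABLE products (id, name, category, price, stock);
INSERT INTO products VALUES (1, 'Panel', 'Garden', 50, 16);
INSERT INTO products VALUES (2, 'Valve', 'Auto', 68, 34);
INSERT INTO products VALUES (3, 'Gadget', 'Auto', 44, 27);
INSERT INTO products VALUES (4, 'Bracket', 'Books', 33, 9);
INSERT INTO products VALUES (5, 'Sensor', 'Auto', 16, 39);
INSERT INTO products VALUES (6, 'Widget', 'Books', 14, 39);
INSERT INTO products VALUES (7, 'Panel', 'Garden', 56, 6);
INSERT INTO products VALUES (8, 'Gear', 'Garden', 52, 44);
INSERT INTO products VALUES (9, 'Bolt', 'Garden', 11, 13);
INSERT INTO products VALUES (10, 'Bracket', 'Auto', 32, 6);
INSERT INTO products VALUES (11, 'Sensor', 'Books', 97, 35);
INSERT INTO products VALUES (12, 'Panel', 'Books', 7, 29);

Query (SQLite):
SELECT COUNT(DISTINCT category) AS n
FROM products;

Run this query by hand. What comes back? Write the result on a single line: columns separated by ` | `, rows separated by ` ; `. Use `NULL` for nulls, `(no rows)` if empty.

3

Count distinct non-NULL category values.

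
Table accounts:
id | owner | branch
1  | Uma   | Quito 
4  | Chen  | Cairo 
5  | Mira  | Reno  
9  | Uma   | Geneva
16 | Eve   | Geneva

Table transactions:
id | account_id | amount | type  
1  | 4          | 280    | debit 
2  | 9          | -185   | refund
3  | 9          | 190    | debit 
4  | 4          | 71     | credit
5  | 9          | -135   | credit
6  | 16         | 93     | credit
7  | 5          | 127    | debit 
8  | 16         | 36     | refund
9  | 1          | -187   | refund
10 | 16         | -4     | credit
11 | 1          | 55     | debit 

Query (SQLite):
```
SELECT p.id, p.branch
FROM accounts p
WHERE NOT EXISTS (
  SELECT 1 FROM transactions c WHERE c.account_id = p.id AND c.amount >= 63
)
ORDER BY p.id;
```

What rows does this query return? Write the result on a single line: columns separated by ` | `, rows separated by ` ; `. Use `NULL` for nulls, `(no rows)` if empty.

For each accounts row, check whether any transactions with matching account_id has amount >= 63.
Keep rows where that is false.

1 | Quito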